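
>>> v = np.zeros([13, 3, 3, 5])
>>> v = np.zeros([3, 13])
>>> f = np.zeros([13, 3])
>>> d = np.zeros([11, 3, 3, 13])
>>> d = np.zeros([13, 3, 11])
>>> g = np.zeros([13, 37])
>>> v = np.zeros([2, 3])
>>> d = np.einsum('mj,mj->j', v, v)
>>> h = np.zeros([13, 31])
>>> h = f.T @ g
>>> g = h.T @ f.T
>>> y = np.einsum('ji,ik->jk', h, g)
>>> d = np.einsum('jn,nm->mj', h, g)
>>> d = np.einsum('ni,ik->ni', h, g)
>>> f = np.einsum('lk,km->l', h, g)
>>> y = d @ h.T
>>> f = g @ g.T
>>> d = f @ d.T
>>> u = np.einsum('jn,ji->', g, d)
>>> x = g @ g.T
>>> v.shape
(2, 3)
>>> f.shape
(37, 37)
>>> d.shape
(37, 3)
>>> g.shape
(37, 13)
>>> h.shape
(3, 37)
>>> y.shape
(3, 3)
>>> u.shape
()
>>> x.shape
(37, 37)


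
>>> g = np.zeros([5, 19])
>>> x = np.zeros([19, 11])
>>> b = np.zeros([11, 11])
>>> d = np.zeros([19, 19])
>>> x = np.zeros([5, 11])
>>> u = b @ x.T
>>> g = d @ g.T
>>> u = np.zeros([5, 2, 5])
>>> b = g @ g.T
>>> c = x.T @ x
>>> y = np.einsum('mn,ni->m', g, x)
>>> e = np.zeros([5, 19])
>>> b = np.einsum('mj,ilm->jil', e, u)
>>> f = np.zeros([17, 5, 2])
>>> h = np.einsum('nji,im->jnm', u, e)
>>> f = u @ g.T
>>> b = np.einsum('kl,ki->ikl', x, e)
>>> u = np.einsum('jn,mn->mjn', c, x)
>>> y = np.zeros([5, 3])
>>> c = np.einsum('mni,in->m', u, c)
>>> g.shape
(19, 5)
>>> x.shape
(5, 11)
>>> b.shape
(19, 5, 11)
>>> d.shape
(19, 19)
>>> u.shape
(5, 11, 11)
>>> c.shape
(5,)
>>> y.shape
(5, 3)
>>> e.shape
(5, 19)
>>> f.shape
(5, 2, 19)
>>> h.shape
(2, 5, 19)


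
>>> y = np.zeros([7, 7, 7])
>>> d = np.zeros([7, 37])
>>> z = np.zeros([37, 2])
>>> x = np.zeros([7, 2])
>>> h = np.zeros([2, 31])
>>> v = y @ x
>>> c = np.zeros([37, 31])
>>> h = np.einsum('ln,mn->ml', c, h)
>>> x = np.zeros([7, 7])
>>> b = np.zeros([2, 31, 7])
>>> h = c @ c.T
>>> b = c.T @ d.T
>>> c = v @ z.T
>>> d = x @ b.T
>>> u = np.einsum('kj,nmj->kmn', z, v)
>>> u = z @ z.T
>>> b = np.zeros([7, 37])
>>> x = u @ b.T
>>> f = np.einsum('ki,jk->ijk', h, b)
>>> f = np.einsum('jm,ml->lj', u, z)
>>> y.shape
(7, 7, 7)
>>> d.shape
(7, 31)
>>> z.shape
(37, 2)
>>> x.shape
(37, 7)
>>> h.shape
(37, 37)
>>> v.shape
(7, 7, 2)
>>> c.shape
(7, 7, 37)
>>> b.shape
(7, 37)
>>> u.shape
(37, 37)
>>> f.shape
(2, 37)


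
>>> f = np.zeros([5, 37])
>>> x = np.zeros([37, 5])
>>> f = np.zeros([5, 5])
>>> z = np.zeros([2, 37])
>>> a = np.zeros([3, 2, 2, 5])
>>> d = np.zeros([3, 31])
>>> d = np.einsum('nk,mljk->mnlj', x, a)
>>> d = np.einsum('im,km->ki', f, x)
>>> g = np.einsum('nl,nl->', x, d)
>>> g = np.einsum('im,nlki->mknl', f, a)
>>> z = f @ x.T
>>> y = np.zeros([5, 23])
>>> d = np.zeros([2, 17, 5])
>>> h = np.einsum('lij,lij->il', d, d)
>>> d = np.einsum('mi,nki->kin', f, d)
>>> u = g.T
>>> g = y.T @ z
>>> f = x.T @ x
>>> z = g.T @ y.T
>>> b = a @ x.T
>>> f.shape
(5, 5)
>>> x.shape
(37, 5)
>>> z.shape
(37, 5)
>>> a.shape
(3, 2, 2, 5)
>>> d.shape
(17, 5, 2)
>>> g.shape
(23, 37)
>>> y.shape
(5, 23)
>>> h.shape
(17, 2)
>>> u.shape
(2, 3, 2, 5)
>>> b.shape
(3, 2, 2, 37)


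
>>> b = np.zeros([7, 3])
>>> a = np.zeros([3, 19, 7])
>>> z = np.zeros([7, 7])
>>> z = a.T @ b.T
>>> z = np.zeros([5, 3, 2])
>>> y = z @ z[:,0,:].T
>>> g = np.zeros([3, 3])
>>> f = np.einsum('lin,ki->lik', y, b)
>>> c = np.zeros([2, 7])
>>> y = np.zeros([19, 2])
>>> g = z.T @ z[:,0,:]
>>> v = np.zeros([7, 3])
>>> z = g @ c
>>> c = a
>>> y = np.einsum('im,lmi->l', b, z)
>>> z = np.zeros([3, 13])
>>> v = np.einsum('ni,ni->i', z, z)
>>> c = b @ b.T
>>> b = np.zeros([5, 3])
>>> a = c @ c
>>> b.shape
(5, 3)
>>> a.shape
(7, 7)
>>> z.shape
(3, 13)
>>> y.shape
(2,)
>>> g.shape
(2, 3, 2)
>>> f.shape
(5, 3, 7)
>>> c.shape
(7, 7)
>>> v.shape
(13,)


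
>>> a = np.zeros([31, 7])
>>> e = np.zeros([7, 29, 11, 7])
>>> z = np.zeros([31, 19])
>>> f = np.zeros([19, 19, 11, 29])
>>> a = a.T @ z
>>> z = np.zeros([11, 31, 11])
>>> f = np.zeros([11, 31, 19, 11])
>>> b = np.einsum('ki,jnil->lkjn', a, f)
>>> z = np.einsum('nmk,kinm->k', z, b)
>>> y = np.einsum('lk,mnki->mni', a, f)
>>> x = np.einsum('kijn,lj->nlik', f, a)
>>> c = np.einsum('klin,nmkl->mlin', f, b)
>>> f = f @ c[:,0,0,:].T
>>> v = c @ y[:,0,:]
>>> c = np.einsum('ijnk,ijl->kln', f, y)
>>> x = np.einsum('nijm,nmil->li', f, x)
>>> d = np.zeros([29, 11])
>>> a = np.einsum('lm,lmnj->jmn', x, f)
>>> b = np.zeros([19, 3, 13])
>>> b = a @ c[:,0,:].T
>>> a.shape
(7, 31, 19)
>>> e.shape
(7, 29, 11, 7)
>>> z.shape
(11,)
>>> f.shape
(11, 31, 19, 7)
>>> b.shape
(7, 31, 7)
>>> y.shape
(11, 31, 11)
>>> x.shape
(11, 31)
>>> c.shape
(7, 11, 19)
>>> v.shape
(7, 31, 19, 11)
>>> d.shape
(29, 11)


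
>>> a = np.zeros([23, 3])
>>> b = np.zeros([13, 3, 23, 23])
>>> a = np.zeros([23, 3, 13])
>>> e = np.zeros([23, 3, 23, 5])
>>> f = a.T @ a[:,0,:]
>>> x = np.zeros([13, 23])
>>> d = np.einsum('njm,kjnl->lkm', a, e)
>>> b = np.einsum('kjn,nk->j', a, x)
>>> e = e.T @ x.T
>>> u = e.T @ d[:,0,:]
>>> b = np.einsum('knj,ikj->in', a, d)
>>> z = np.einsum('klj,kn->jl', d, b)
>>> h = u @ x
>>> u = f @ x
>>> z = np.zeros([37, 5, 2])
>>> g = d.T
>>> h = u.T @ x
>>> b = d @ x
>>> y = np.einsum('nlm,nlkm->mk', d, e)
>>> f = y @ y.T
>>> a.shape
(23, 3, 13)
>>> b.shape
(5, 23, 23)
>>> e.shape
(5, 23, 3, 13)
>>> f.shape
(13, 13)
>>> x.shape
(13, 23)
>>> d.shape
(5, 23, 13)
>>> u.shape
(13, 3, 23)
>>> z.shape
(37, 5, 2)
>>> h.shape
(23, 3, 23)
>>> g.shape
(13, 23, 5)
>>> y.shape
(13, 3)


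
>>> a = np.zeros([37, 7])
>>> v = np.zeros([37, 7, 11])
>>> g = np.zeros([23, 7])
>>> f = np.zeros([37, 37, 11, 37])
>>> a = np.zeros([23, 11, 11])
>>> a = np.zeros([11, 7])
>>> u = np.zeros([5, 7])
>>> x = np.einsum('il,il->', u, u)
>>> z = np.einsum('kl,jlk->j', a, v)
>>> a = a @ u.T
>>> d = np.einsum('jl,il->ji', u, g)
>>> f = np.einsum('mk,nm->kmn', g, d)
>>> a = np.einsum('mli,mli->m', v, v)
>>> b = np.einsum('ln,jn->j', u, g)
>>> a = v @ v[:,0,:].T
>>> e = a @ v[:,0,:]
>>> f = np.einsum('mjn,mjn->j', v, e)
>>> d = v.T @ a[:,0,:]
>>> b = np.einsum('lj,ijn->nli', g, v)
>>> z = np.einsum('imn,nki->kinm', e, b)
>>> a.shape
(37, 7, 37)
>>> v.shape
(37, 7, 11)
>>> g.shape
(23, 7)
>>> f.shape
(7,)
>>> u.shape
(5, 7)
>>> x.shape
()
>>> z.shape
(23, 37, 11, 7)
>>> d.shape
(11, 7, 37)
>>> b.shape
(11, 23, 37)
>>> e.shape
(37, 7, 11)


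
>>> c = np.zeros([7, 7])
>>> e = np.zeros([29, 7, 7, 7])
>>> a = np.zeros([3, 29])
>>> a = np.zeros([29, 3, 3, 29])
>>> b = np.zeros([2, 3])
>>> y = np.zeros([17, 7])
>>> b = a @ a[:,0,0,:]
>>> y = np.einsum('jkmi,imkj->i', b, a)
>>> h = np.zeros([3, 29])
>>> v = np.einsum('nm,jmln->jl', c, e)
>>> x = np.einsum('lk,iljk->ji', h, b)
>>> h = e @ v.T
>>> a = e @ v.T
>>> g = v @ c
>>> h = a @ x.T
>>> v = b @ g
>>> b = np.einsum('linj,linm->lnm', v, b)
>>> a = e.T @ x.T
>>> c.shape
(7, 7)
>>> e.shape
(29, 7, 7, 7)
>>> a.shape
(7, 7, 7, 3)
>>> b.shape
(29, 3, 29)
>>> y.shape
(29,)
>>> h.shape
(29, 7, 7, 3)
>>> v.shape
(29, 3, 3, 7)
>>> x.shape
(3, 29)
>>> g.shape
(29, 7)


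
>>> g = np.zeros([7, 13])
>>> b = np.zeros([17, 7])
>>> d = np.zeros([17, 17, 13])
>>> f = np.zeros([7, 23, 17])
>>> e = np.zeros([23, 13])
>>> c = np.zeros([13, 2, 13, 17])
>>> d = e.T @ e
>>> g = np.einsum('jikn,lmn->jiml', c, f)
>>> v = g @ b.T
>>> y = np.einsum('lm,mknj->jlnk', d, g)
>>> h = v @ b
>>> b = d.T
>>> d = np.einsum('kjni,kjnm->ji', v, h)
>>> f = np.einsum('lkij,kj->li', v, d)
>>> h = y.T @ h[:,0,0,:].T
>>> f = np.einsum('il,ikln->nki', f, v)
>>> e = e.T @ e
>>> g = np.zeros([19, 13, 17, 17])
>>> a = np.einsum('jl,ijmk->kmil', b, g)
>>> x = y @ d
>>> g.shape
(19, 13, 17, 17)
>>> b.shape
(13, 13)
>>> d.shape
(2, 17)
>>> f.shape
(17, 2, 13)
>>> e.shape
(13, 13)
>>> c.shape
(13, 2, 13, 17)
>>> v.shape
(13, 2, 23, 17)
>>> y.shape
(7, 13, 23, 2)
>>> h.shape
(2, 23, 13, 13)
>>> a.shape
(17, 17, 19, 13)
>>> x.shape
(7, 13, 23, 17)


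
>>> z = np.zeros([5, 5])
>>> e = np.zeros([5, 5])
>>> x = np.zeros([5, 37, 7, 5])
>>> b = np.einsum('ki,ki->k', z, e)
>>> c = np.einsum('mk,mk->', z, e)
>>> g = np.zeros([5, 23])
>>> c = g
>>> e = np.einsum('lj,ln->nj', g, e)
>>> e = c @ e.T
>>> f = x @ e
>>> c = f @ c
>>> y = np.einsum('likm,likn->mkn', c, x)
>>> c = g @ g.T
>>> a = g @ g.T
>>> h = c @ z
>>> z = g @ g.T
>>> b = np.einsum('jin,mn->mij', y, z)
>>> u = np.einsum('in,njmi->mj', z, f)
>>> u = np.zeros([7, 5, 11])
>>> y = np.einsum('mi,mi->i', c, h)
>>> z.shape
(5, 5)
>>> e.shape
(5, 5)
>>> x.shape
(5, 37, 7, 5)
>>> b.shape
(5, 7, 23)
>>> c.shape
(5, 5)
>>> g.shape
(5, 23)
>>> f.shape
(5, 37, 7, 5)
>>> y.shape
(5,)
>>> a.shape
(5, 5)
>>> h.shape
(5, 5)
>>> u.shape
(7, 5, 11)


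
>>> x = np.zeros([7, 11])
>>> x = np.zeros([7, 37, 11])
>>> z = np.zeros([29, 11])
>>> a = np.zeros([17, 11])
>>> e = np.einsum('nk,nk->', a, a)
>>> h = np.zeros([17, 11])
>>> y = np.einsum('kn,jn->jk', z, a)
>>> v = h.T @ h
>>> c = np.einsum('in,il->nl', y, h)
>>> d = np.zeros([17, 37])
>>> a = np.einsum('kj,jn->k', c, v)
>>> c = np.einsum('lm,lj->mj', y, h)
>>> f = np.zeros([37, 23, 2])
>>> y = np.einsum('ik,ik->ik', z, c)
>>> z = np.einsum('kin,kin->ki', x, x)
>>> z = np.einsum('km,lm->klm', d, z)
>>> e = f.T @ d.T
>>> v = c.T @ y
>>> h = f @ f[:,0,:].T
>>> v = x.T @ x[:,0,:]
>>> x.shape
(7, 37, 11)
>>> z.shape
(17, 7, 37)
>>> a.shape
(29,)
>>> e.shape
(2, 23, 17)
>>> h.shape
(37, 23, 37)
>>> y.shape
(29, 11)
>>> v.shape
(11, 37, 11)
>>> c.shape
(29, 11)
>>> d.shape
(17, 37)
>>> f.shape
(37, 23, 2)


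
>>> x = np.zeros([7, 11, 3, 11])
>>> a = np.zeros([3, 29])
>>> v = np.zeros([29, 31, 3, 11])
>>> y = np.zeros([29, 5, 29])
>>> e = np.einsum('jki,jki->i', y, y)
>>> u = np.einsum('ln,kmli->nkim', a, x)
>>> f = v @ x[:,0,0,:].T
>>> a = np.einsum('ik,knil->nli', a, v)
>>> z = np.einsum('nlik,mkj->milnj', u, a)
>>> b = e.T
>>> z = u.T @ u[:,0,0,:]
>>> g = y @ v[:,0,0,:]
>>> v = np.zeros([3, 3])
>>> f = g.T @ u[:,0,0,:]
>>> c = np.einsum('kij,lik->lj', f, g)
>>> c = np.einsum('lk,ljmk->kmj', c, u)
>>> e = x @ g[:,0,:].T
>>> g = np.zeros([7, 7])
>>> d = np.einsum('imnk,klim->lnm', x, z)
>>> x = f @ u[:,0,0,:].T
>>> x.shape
(11, 5, 29)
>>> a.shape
(31, 11, 3)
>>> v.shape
(3, 3)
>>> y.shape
(29, 5, 29)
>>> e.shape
(7, 11, 3, 29)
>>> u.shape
(29, 7, 11, 11)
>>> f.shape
(11, 5, 11)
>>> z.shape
(11, 11, 7, 11)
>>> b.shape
(29,)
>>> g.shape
(7, 7)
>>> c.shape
(11, 11, 7)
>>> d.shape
(11, 3, 11)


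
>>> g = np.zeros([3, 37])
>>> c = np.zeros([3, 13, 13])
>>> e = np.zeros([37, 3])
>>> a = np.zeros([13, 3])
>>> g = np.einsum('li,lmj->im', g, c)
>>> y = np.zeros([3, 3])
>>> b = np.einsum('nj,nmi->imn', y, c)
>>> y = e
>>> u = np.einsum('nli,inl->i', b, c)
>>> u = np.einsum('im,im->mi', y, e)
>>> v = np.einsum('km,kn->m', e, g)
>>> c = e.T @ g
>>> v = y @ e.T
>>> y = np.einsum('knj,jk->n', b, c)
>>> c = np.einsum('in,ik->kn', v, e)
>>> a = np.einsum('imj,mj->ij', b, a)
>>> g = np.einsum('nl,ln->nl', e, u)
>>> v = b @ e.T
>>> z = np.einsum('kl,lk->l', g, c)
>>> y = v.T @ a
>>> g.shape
(37, 3)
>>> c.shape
(3, 37)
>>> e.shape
(37, 3)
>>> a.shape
(13, 3)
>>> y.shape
(37, 13, 3)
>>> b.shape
(13, 13, 3)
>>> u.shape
(3, 37)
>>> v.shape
(13, 13, 37)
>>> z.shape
(3,)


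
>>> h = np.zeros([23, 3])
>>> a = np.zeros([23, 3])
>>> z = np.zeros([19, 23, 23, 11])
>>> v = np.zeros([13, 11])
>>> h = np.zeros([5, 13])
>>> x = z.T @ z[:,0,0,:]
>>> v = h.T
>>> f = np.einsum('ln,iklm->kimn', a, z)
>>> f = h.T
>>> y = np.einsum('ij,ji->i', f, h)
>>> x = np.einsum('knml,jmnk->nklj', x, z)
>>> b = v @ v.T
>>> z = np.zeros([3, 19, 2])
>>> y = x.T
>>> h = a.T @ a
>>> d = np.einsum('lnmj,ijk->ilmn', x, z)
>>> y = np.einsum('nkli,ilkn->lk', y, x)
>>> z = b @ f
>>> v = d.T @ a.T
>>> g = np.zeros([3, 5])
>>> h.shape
(3, 3)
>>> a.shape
(23, 3)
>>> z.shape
(13, 5)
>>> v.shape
(11, 11, 23, 23)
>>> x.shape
(23, 11, 11, 19)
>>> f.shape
(13, 5)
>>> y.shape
(11, 11)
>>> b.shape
(13, 13)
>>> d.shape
(3, 23, 11, 11)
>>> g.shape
(3, 5)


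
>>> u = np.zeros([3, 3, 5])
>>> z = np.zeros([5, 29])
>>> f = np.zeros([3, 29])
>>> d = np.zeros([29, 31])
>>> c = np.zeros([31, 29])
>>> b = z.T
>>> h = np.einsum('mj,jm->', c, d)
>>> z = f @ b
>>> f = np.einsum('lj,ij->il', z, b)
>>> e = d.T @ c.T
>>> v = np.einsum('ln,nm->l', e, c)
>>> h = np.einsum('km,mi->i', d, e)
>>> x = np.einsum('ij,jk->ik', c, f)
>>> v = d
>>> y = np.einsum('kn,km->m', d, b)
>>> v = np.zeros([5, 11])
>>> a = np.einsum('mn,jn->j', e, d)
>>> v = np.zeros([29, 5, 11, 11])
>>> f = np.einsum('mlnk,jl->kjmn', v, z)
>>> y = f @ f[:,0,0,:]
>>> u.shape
(3, 3, 5)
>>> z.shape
(3, 5)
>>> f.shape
(11, 3, 29, 11)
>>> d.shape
(29, 31)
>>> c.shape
(31, 29)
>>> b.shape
(29, 5)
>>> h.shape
(31,)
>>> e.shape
(31, 31)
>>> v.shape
(29, 5, 11, 11)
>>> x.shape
(31, 3)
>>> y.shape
(11, 3, 29, 11)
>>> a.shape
(29,)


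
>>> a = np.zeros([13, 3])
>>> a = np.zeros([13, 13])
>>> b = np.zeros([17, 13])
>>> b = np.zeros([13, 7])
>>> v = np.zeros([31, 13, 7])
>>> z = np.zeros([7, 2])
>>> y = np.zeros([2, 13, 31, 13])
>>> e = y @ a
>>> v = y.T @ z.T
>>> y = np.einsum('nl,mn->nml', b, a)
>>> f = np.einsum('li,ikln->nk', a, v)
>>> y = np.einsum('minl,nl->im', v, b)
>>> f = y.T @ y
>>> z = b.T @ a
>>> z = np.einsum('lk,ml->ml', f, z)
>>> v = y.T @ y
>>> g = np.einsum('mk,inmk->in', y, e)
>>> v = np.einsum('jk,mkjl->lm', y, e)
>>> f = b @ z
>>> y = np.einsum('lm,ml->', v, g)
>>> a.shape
(13, 13)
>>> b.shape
(13, 7)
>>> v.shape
(13, 2)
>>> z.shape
(7, 13)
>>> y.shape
()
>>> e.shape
(2, 13, 31, 13)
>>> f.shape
(13, 13)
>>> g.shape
(2, 13)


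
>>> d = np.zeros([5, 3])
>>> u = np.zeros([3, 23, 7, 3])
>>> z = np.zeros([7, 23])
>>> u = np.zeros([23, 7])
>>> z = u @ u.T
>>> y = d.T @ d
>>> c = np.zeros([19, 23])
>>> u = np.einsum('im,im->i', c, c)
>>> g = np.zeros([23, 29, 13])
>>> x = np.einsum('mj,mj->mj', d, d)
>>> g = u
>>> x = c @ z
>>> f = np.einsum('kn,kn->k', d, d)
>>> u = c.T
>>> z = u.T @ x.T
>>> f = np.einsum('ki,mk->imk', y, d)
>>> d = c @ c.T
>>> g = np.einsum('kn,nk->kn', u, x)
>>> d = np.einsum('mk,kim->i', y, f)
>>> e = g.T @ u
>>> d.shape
(5,)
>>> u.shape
(23, 19)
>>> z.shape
(19, 19)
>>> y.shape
(3, 3)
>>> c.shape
(19, 23)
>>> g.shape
(23, 19)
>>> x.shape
(19, 23)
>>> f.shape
(3, 5, 3)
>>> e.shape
(19, 19)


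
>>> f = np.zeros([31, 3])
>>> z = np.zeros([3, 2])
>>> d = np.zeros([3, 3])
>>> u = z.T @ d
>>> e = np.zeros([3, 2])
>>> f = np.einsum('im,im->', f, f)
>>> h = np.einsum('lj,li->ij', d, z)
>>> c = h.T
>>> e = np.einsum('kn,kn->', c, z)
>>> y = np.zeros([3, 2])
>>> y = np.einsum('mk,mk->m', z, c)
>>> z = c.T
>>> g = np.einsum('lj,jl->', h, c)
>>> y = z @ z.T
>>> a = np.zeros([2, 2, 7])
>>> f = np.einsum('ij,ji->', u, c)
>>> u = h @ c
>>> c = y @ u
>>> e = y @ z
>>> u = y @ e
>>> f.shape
()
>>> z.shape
(2, 3)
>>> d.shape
(3, 3)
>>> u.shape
(2, 3)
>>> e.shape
(2, 3)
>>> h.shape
(2, 3)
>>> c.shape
(2, 2)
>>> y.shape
(2, 2)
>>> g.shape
()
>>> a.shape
(2, 2, 7)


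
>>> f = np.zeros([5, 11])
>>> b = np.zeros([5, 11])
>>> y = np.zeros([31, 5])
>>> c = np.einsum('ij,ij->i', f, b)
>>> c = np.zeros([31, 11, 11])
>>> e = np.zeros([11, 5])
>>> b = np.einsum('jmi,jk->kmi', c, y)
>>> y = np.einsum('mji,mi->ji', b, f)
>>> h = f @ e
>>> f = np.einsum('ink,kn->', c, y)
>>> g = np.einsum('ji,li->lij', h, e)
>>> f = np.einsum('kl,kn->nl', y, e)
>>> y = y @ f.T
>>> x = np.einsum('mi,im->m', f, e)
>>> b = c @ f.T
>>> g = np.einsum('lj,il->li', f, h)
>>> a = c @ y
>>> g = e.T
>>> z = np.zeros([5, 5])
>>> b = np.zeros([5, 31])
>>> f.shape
(5, 11)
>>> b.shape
(5, 31)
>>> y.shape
(11, 5)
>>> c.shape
(31, 11, 11)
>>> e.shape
(11, 5)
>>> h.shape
(5, 5)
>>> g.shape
(5, 11)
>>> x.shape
(5,)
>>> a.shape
(31, 11, 5)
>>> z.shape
(5, 5)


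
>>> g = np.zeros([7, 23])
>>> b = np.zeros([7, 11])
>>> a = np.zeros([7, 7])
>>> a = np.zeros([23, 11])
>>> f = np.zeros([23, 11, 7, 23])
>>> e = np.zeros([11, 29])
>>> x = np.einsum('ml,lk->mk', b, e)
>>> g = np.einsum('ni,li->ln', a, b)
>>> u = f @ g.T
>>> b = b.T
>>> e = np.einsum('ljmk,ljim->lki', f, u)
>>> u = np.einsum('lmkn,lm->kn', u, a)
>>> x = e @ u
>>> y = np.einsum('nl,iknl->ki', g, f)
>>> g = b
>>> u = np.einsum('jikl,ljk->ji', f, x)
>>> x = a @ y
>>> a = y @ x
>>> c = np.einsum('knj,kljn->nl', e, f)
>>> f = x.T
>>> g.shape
(11, 7)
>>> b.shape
(11, 7)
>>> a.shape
(11, 23)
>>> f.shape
(23, 23)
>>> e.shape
(23, 23, 7)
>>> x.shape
(23, 23)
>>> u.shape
(23, 11)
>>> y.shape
(11, 23)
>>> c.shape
(23, 11)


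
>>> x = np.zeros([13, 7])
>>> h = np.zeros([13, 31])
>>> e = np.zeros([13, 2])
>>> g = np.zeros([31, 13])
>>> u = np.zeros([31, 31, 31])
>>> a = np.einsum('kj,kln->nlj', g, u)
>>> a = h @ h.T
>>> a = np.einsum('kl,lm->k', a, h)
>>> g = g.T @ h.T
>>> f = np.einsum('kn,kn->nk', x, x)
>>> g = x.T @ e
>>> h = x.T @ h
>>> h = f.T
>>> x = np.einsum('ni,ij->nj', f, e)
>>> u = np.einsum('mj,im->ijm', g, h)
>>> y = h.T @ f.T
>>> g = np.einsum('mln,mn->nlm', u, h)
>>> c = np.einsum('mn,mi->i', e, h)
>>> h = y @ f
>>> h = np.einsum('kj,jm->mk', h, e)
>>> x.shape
(7, 2)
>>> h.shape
(2, 7)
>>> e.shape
(13, 2)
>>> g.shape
(7, 2, 13)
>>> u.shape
(13, 2, 7)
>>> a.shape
(13,)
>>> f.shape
(7, 13)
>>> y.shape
(7, 7)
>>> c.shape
(7,)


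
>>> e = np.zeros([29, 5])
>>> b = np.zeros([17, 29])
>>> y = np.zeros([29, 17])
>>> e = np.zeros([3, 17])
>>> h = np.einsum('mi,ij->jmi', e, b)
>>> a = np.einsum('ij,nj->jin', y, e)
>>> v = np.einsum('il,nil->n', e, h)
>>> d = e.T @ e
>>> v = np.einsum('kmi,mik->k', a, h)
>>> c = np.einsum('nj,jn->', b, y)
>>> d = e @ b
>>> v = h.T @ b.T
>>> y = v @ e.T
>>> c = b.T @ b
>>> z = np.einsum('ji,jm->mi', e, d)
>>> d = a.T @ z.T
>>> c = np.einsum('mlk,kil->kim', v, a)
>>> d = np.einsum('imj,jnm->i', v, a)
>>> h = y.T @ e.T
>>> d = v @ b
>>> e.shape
(3, 17)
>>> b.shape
(17, 29)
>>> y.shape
(17, 3, 3)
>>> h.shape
(3, 3, 3)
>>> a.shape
(17, 29, 3)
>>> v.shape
(17, 3, 17)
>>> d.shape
(17, 3, 29)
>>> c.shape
(17, 29, 17)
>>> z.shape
(29, 17)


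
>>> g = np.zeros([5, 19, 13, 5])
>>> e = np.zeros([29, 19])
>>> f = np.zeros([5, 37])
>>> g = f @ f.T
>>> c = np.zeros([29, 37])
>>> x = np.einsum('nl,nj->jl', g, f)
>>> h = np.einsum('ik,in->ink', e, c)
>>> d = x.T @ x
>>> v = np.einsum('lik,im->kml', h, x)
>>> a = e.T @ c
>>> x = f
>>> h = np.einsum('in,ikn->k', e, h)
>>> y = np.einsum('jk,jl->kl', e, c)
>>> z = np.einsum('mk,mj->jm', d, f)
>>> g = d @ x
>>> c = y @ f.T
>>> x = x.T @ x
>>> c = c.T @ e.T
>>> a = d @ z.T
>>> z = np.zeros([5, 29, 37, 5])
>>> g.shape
(5, 37)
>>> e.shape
(29, 19)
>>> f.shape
(5, 37)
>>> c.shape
(5, 29)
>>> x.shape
(37, 37)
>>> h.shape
(37,)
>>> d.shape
(5, 5)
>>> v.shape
(19, 5, 29)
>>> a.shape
(5, 37)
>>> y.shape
(19, 37)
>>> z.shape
(5, 29, 37, 5)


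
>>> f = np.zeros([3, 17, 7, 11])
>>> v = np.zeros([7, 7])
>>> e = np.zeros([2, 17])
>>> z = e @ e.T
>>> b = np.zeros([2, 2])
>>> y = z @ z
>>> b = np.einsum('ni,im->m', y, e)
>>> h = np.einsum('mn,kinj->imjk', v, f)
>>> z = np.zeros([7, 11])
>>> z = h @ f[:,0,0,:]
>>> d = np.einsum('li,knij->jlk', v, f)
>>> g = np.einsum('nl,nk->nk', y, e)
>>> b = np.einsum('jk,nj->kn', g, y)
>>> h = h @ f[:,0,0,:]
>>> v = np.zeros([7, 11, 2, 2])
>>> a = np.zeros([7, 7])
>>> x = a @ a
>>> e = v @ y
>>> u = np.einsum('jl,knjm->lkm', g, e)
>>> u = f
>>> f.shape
(3, 17, 7, 11)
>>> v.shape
(7, 11, 2, 2)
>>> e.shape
(7, 11, 2, 2)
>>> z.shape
(17, 7, 11, 11)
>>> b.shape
(17, 2)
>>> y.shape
(2, 2)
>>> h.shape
(17, 7, 11, 11)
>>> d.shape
(11, 7, 3)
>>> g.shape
(2, 17)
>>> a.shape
(7, 7)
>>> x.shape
(7, 7)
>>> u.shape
(3, 17, 7, 11)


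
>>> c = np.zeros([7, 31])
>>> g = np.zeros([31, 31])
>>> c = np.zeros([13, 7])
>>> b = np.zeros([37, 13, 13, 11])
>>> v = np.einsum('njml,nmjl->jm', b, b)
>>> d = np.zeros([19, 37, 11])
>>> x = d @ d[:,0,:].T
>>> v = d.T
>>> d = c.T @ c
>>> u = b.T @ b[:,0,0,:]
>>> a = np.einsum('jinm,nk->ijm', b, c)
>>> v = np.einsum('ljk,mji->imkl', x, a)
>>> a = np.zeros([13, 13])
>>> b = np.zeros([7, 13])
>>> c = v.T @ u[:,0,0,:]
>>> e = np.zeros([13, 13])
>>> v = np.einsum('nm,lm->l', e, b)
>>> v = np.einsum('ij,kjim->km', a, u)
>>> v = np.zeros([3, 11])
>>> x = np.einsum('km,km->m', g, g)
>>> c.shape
(19, 19, 13, 11)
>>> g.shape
(31, 31)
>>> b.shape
(7, 13)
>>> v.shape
(3, 11)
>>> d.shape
(7, 7)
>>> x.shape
(31,)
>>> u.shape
(11, 13, 13, 11)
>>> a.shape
(13, 13)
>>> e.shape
(13, 13)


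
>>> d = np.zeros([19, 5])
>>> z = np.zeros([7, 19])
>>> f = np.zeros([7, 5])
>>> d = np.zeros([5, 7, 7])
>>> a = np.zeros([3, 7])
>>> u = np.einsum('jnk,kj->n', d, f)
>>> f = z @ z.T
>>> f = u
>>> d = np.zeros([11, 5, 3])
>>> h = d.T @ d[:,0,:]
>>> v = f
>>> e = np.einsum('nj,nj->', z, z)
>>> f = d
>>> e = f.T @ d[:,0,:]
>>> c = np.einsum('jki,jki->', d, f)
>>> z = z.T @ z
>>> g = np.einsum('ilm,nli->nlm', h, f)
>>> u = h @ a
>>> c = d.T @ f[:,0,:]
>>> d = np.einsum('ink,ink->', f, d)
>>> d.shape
()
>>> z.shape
(19, 19)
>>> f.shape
(11, 5, 3)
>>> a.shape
(3, 7)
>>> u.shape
(3, 5, 7)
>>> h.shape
(3, 5, 3)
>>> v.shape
(7,)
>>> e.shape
(3, 5, 3)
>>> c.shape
(3, 5, 3)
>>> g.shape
(11, 5, 3)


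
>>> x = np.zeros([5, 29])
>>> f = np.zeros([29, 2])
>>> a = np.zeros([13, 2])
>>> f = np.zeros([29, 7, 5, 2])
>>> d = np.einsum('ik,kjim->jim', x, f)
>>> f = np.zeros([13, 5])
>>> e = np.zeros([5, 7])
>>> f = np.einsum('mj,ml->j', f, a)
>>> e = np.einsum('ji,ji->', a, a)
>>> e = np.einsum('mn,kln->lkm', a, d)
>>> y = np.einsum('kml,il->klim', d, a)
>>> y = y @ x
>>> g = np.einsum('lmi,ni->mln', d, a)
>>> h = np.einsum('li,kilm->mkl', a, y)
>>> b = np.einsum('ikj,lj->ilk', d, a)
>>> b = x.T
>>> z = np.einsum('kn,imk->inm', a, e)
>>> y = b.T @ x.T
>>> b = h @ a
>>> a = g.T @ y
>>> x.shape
(5, 29)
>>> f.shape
(5,)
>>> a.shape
(13, 7, 5)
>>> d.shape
(7, 5, 2)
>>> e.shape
(5, 7, 13)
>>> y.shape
(5, 5)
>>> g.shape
(5, 7, 13)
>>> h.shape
(29, 7, 13)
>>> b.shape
(29, 7, 2)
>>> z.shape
(5, 2, 7)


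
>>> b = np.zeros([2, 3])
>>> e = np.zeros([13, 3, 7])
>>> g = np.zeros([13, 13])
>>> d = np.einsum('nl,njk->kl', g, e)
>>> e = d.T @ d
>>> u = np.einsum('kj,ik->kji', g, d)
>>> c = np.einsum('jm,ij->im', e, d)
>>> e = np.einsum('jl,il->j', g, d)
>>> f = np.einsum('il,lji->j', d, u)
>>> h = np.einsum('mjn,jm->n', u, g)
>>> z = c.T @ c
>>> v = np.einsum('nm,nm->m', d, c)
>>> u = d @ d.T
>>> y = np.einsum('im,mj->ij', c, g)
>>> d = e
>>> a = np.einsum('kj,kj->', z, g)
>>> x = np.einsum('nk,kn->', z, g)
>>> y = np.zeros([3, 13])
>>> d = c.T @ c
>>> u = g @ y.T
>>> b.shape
(2, 3)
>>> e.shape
(13,)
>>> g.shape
(13, 13)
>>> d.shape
(13, 13)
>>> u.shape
(13, 3)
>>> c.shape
(7, 13)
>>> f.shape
(13,)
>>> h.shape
(7,)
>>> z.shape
(13, 13)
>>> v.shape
(13,)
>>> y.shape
(3, 13)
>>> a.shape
()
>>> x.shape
()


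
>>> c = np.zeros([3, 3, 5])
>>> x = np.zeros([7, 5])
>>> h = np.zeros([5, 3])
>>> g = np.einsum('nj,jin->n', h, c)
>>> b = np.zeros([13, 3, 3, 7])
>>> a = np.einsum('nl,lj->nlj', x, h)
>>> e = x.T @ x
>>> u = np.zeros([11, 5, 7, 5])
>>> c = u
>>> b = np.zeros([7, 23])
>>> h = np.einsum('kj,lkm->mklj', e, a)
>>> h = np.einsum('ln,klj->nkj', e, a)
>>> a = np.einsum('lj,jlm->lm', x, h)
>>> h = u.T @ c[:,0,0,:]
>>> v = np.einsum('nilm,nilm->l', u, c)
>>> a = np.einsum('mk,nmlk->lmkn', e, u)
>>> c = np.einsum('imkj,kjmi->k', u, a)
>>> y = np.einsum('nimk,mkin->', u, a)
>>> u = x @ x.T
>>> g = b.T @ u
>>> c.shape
(7,)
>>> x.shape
(7, 5)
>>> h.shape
(5, 7, 5, 5)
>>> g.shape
(23, 7)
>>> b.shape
(7, 23)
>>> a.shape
(7, 5, 5, 11)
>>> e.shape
(5, 5)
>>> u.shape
(7, 7)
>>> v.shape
(7,)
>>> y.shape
()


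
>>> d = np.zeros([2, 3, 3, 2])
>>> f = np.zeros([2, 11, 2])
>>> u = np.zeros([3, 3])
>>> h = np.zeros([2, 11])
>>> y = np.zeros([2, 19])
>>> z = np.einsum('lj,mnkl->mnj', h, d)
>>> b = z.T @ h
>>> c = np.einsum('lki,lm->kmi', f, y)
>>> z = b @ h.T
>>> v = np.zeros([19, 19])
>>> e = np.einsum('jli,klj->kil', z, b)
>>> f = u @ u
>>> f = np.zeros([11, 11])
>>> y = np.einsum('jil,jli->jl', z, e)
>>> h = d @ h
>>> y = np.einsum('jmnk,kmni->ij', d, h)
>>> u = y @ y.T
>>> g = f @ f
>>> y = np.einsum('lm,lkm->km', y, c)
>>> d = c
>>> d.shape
(11, 19, 2)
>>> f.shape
(11, 11)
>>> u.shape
(11, 11)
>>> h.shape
(2, 3, 3, 11)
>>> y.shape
(19, 2)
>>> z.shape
(11, 3, 2)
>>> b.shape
(11, 3, 11)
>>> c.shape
(11, 19, 2)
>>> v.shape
(19, 19)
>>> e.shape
(11, 2, 3)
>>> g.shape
(11, 11)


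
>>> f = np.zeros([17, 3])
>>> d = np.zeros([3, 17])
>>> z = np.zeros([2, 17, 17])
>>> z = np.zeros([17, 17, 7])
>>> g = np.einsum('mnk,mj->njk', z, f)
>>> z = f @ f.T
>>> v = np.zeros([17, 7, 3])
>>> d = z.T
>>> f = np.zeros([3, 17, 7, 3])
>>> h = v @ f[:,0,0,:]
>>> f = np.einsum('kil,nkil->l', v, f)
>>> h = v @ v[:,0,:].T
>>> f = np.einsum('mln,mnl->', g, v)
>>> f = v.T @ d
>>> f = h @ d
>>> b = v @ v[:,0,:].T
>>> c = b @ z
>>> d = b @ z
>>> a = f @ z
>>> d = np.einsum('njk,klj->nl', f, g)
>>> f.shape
(17, 7, 17)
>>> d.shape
(17, 3)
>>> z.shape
(17, 17)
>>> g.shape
(17, 3, 7)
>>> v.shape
(17, 7, 3)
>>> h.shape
(17, 7, 17)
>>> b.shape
(17, 7, 17)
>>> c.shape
(17, 7, 17)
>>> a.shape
(17, 7, 17)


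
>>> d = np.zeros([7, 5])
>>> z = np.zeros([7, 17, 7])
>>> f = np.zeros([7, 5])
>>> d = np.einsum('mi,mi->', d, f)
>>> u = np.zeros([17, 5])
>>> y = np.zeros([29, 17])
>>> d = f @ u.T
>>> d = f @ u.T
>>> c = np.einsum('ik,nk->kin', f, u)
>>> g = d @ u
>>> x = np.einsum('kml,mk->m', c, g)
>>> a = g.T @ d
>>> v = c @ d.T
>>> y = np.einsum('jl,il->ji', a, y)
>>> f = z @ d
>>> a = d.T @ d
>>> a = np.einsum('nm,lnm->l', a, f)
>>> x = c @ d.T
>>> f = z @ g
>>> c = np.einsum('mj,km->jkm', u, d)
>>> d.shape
(7, 17)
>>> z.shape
(7, 17, 7)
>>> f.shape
(7, 17, 5)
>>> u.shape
(17, 5)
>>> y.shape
(5, 29)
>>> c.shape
(5, 7, 17)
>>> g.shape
(7, 5)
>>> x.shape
(5, 7, 7)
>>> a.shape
(7,)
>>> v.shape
(5, 7, 7)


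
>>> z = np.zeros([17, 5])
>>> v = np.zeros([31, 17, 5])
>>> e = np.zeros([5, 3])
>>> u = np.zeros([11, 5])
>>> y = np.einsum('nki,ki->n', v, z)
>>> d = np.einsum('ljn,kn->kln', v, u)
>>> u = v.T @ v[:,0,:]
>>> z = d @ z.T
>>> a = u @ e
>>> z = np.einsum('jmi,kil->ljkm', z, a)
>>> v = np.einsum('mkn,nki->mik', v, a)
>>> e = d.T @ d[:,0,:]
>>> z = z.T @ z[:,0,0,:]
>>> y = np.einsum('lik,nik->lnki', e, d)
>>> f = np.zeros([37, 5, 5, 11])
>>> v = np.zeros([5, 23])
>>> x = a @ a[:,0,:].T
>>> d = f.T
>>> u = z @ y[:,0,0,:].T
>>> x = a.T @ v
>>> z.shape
(31, 5, 11, 31)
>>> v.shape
(5, 23)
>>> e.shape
(5, 31, 5)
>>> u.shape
(31, 5, 11, 5)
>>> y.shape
(5, 11, 5, 31)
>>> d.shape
(11, 5, 5, 37)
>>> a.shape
(5, 17, 3)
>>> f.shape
(37, 5, 5, 11)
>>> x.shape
(3, 17, 23)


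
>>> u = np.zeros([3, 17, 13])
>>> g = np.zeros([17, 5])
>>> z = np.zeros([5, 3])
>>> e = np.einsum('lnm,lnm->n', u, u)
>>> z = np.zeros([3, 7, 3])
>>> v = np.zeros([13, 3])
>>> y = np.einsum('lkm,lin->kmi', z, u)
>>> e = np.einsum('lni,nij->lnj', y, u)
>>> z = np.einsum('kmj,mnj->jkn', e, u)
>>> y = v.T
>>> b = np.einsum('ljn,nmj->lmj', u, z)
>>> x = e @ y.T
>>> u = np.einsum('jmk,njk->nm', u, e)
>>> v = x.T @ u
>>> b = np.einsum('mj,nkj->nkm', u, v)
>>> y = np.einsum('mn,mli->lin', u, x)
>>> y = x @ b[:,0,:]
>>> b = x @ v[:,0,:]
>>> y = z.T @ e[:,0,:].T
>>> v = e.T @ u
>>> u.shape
(7, 17)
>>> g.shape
(17, 5)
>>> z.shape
(13, 7, 17)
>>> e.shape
(7, 3, 13)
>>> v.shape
(13, 3, 17)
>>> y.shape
(17, 7, 7)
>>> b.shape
(7, 3, 17)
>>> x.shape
(7, 3, 3)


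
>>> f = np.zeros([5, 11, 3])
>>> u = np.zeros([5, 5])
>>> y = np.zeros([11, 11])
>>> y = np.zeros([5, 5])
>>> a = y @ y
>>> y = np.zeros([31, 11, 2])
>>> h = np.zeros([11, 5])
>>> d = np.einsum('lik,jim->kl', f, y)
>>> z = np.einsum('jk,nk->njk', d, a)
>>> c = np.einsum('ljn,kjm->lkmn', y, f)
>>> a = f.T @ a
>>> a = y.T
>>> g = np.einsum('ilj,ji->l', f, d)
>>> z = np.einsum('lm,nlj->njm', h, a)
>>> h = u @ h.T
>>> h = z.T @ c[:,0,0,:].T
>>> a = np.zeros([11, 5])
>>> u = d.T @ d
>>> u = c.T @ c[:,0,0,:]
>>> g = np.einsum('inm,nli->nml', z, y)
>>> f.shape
(5, 11, 3)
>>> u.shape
(2, 3, 5, 2)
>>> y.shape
(31, 11, 2)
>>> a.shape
(11, 5)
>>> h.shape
(5, 31, 31)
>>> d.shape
(3, 5)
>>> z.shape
(2, 31, 5)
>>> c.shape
(31, 5, 3, 2)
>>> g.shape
(31, 5, 11)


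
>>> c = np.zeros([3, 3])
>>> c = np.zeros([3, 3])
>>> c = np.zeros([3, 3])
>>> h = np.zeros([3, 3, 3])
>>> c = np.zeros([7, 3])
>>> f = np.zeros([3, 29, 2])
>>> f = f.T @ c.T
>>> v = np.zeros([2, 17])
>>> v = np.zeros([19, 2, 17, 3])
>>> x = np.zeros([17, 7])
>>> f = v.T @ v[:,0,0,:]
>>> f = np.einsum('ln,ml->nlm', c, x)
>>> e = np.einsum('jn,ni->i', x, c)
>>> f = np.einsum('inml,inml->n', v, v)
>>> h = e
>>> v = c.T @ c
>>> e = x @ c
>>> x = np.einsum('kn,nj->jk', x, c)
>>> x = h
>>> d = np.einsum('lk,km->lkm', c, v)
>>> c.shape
(7, 3)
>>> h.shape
(3,)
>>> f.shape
(2,)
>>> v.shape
(3, 3)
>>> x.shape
(3,)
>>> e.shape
(17, 3)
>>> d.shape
(7, 3, 3)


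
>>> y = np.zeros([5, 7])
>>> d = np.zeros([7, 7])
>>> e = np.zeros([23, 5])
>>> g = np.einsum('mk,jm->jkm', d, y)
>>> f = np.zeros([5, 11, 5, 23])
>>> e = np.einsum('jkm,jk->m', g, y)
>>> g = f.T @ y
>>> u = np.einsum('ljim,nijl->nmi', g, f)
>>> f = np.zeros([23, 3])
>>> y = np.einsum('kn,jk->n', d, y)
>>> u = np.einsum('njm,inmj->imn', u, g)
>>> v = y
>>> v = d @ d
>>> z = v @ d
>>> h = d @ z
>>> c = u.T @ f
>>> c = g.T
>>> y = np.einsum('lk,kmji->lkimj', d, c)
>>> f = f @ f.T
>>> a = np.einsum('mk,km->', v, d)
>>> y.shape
(7, 7, 23, 11, 5)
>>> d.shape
(7, 7)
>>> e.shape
(7,)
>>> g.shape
(23, 5, 11, 7)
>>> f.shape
(23, 23)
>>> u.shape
(23, 11, 5)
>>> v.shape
(7, 7)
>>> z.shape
(7, 7)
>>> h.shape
(7, 7)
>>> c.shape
(7, 11, 5, 23)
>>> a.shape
()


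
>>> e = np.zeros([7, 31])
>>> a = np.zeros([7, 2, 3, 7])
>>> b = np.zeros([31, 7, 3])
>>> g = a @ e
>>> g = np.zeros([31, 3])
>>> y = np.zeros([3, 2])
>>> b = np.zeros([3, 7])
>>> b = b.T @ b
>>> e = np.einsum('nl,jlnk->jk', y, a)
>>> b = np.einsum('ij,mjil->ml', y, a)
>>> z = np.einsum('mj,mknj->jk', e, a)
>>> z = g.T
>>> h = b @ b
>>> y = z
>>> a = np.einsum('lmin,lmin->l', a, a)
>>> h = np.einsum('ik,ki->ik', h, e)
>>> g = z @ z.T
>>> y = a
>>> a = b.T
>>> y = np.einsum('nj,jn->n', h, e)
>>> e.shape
(7, 7)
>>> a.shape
(7, 7)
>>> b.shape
(7, 7)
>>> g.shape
(3, 3)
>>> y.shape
(7,)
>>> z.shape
(3, 31)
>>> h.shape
(7, 7)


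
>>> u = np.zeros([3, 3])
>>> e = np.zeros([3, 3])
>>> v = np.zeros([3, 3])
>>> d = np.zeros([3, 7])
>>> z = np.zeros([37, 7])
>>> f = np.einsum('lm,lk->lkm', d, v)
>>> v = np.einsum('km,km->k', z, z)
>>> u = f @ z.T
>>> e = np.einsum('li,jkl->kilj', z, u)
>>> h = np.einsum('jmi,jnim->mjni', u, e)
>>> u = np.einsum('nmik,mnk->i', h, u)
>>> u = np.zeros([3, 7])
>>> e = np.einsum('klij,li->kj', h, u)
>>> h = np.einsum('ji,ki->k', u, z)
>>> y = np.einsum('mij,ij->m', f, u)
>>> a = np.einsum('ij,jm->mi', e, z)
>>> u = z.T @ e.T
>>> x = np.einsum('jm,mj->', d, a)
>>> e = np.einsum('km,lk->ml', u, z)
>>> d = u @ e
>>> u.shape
(7, 3)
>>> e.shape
(3, 37)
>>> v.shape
(37,)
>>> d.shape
(7, 37)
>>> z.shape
(37, 7)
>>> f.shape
(3, 3, 7)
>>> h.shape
(37,)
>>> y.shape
(3,)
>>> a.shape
(7, 3)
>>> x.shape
()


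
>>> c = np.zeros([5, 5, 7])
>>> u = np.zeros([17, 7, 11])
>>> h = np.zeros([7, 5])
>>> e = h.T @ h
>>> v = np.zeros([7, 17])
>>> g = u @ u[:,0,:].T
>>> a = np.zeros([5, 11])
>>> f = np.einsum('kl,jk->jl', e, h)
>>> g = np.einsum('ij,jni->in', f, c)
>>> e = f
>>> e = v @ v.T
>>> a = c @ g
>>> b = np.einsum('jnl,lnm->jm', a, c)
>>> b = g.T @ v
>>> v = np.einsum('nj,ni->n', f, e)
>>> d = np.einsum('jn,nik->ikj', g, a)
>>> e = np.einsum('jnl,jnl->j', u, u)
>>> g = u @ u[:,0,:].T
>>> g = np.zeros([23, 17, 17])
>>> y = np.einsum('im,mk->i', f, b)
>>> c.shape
(5, 5, 7)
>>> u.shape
(17, 7, 11)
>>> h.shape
(7, 5)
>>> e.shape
(17,)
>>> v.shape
(7,)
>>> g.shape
(23, 17, 17)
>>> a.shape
(5, 5, 5)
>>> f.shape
(7, 5)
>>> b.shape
(5, 17)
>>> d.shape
(5, 5, 7)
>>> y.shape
(7,)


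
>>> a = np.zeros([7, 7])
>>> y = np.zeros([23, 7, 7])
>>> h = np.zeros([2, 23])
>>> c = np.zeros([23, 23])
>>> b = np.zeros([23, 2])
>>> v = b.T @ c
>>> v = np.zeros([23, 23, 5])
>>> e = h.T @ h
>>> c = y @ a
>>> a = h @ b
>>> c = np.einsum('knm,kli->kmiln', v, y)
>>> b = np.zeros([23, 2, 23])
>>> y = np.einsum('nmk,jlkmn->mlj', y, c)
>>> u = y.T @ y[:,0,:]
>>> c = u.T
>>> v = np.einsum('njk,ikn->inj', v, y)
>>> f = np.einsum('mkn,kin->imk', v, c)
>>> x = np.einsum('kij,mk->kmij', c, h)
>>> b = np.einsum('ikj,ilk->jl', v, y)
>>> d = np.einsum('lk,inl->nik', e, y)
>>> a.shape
(2, 2)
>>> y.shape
(7, 5, 23)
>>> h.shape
(2, 23)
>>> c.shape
(23, 5, 23)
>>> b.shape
(23, 5)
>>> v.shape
(7, 23, 23)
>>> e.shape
(23, 23)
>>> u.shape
(23, 5, 23)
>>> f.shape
(5, 7, 23)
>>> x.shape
(23, 2, 5, 23)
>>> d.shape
(5, 7, 23)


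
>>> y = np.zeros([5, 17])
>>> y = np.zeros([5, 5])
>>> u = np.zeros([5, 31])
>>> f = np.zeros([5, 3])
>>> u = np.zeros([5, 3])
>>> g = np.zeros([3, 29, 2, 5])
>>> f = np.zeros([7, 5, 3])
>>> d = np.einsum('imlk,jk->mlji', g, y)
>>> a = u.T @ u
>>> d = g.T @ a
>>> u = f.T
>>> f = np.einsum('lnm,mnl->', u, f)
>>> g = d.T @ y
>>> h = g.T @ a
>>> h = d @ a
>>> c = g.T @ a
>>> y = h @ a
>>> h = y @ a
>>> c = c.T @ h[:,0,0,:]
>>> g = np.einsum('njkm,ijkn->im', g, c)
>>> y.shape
(5, 2, 29, 3)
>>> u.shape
(3, 5, 7)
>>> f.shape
()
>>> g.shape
(3, 5)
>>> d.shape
(5, 2, 29, 3)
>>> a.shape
(3, 3)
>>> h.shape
(5, 2, 29, 3)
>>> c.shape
(3, 29, 2, 3)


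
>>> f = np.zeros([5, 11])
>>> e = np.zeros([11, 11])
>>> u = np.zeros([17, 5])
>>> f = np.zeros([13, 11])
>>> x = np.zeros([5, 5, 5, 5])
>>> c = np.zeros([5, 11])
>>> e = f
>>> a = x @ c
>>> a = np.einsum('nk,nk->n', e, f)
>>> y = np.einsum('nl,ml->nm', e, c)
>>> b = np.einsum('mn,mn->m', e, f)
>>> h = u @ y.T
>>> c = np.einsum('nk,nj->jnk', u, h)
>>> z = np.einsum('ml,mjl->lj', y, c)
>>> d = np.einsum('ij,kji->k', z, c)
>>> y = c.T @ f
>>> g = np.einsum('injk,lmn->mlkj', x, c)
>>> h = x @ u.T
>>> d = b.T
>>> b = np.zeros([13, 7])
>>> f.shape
(13, 11)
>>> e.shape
(13, 11)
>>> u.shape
(17, 5)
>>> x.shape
(5, 5, 5, 5)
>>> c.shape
(13, 17, 5)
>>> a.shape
(13,)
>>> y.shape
(5, 17, 11)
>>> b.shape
(13, 7)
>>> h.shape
(5, 5, 5, 17)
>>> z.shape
(5, 17)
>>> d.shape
(13,)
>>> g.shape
(17, 13, 5, 5)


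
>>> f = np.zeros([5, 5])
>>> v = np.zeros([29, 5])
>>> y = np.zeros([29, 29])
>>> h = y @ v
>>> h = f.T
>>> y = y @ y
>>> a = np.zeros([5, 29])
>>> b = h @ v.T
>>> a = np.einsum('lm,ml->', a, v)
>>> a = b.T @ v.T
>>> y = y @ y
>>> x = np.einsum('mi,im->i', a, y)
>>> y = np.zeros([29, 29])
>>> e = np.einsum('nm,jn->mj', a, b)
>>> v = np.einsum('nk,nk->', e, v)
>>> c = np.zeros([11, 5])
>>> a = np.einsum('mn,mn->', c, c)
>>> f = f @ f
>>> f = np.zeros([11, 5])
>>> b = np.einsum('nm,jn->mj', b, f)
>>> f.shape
(11, 5)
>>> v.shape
()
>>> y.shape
(29, 29)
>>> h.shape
(5, 5)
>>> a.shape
()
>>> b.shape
(29, 11)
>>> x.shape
(29,)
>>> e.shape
(29, 5)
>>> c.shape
(11, 5)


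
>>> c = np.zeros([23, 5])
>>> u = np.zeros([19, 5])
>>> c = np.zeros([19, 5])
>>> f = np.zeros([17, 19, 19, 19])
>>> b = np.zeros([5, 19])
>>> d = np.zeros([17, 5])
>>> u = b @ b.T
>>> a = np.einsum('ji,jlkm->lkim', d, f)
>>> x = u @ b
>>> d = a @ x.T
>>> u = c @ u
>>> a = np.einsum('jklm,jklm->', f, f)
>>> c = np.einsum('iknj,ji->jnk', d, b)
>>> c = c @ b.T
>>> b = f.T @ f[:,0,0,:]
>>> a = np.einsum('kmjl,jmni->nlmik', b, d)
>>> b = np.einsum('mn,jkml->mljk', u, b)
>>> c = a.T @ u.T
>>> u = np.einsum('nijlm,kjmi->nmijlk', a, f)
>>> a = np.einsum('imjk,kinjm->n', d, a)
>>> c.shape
(19, 5, 19, 19, 19)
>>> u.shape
(5, 19, 19, 19, 5, 17)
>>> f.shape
(17, 19, 19, 19)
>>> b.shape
(19, 19, 19, 19)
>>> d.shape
(19, 19, 5, 5)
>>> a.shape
(19,)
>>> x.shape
(5, 19)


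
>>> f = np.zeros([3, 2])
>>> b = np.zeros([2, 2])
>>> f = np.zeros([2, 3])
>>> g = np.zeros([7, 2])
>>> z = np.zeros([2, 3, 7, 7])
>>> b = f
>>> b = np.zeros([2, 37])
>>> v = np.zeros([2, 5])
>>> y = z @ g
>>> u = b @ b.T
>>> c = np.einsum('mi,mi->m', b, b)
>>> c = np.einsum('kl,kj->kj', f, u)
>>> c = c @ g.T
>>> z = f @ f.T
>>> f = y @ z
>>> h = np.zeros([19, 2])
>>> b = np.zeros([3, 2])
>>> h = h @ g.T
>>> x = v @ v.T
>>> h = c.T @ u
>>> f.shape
(2, 3, 7, 2)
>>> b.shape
(3, 2)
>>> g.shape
(7, 2)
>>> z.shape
(2, 2)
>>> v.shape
(2, 5)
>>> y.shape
(2, 3, 7, 2)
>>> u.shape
(2, 2)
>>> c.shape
(2, 7)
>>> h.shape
(7, 2)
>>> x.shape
(2, 2)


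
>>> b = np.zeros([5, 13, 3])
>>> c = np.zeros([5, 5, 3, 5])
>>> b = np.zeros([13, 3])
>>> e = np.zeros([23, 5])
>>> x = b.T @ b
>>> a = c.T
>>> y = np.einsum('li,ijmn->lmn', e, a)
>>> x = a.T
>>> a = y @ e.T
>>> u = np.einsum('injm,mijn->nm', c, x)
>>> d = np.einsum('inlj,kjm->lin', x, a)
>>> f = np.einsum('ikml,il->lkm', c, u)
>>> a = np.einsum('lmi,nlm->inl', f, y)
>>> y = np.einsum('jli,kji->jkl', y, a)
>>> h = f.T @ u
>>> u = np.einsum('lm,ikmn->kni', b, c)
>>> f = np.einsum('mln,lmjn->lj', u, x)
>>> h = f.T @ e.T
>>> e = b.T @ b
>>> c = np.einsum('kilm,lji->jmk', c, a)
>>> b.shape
(13, 3)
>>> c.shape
(23, 5, 5)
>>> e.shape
(3, 3)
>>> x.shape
(5, 5, 3, 5)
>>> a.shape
(3, 23, 5)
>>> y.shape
(23, 3, 5)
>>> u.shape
(5, 5, 5)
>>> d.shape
(3, 5, 5)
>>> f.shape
(5, 3)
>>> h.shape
(3, 23)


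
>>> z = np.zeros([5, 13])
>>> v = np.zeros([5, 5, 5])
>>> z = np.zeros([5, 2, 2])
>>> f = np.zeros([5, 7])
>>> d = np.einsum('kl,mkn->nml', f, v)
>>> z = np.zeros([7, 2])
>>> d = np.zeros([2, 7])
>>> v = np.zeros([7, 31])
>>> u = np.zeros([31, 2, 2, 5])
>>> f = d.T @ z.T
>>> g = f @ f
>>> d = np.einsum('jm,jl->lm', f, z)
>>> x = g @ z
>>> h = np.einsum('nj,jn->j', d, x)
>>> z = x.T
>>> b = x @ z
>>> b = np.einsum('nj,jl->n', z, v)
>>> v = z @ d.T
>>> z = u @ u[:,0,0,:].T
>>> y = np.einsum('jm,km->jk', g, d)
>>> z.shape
(31, 2, 2, 31)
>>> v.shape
(2, 2)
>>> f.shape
(7, 7)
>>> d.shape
(2, 7)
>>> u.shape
(31, 2, 2, 5)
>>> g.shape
(7, 7)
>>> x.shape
(7, 2)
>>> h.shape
(7,)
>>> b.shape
(2,)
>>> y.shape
(7, 2)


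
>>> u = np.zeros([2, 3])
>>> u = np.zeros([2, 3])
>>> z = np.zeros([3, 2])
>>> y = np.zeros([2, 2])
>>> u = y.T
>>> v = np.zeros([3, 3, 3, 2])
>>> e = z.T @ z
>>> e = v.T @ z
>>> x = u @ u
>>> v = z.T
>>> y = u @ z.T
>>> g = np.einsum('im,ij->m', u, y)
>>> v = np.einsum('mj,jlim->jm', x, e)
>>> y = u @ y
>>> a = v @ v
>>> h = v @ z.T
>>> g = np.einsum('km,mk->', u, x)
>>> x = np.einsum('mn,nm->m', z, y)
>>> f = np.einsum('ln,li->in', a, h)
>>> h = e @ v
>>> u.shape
(2, 2)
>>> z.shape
(3, 2)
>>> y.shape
(2, 3)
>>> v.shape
(2, 2)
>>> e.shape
(2, 3, 3, 2)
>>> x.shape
(3,)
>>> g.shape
()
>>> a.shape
(2, 2)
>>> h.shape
(2, 3, 3, 2)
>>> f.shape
(3, 2)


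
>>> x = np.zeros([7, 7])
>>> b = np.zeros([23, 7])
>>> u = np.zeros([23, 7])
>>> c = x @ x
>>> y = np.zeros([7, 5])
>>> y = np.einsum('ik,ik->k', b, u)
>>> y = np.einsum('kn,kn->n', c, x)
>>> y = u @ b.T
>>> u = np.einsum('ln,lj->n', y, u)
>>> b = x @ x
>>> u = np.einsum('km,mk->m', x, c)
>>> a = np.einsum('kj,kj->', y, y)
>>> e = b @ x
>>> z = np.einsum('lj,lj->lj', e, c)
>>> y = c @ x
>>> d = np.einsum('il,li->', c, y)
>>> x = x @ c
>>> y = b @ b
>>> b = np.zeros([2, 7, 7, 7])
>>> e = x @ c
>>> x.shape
(7, 7)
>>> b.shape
(2, 7, 7, 7)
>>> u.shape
(7,)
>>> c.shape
(7, 7)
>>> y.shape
(7, 7)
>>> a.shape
()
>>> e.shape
(7, 7)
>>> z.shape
(7, 7)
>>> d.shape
()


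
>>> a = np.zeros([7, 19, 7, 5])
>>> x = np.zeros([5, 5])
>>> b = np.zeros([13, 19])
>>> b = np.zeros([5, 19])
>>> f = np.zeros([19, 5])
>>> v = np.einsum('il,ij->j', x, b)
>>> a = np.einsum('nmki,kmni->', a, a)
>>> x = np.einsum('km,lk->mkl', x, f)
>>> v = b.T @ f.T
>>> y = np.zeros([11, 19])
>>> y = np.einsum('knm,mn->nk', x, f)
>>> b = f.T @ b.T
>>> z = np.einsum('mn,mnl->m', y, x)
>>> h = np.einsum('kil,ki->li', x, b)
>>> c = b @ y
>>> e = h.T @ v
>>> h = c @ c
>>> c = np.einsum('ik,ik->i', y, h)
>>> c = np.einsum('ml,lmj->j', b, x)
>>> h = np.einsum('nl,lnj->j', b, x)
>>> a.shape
()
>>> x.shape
(5, 5, 19)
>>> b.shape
(5, 5)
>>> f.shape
(19, 5)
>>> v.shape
(19, 19)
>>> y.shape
(5, 5)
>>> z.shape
(5,)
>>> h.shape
(19,)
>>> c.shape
(19,)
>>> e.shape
(5, 19)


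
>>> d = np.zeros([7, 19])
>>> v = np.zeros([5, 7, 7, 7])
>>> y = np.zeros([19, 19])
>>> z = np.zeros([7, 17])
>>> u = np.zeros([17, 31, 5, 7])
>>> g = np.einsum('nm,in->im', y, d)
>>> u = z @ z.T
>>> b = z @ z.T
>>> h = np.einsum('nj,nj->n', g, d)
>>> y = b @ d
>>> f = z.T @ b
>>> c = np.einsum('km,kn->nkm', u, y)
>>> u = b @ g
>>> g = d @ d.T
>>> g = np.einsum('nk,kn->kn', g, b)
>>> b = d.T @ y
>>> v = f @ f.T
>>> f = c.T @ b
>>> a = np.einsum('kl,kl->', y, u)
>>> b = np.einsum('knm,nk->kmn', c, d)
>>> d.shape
(7, 19)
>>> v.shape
(17, 17)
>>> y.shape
(7, 19)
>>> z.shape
(7, 17)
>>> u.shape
(7, 19)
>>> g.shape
(7, 7)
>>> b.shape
(19, 7, 7)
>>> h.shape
(7,)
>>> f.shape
(7, 7, 19)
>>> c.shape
(19, 7, 7)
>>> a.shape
()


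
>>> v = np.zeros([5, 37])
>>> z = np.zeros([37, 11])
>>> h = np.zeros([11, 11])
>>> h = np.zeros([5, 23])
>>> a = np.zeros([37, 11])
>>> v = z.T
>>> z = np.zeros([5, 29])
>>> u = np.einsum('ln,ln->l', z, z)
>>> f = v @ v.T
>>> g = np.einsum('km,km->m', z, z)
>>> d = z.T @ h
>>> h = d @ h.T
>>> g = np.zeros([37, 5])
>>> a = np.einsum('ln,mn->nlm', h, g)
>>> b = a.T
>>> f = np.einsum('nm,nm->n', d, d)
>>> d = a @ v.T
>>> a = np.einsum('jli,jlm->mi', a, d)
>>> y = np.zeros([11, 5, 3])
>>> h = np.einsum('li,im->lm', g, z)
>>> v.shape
(11, 37)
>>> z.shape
(5, 29)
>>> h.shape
(37, 29)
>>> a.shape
(11, 37)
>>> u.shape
(5,)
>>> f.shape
(29,)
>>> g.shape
(37, 5)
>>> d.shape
(5, 29, 11)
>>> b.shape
(37, 29, 5)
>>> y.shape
(11, 5, 3)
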